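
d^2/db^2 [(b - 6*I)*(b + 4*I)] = 2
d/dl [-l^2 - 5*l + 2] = -2*l - 5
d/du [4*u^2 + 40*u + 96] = 8*u + 40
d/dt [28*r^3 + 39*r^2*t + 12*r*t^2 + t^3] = 39*r^2 + 24*r*t + 3*t^2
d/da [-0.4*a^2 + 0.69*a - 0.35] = 0.69 - 0.8*a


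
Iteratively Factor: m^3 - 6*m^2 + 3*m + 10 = (m + 1)*(m^2 - 7*m + 10) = (m - 5)*(m + 1)*(m - 2)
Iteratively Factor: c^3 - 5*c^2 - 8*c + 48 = (c + 3)*(c^2 - 8*c + 16) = (c - 4)*(c + 3)*(c - 4)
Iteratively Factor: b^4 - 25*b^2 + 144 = (b + 3)*(b^3 - 3*b^2 - 16*b + 48) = (b - 3)*(b + 3)*(b^2 - 16) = (b - 3)*(b + 3)*(b + 4)*(b - 4)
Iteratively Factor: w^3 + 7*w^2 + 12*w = (w + 4)*(w^2 + 3*w) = w*(w + 4)*(w + 3)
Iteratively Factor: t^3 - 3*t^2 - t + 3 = (t + 1)*(t^2 - 4*t + 3) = (t - 1)*(t + 1)*(t - 3)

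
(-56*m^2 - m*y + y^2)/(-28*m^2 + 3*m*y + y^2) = (-8*m + y)/(-4*m + y)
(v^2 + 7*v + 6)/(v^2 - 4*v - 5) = (v + 6)/(v - 5)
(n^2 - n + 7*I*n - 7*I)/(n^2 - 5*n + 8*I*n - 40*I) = (n^2 + n*(-1 + 7*I) - 7*I)/(n^2 + n*(-5 + 8*I) - 40*I)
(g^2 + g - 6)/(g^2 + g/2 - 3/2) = 2*(g^2 + g - 6)/(2*g^2 + g - 3)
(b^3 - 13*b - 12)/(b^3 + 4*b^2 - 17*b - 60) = (b + 1)/(b + 5)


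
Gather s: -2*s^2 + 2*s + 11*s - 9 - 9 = -2*s^2 + 13*s - 18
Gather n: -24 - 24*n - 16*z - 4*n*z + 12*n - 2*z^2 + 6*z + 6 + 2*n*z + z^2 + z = n*(-2*z - 12) - z^2 - 9*z - 18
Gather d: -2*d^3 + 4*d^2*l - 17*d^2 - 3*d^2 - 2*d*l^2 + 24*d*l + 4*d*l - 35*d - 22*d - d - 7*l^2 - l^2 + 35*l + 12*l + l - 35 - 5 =-2*d^3 + d^2*(4*l - 20) + d*(-2*l^2 + 28*l - 58) - 8*l^2 + 48*l - 40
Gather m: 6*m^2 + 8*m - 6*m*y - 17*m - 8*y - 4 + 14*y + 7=6*m^2 + m*(-6*y - 9) + 6*y + 3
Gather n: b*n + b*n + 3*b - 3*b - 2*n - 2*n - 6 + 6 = n*(2*b - 4)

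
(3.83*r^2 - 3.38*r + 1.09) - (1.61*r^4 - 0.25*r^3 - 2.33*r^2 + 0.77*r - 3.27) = -1.61*r^4 + 0.25*r^3 + 6.16*r^2 - 4.15*r + 4.36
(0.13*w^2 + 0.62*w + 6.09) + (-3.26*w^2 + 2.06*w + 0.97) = -3.13*w^2 + 2.68*w + 7.06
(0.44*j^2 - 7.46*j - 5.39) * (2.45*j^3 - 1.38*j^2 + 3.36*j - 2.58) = 1.078*j^5 - 18.8842*j^4 - 1.4323*j^3 - 18.7626*j^2 + 1.1364*j + 13.9062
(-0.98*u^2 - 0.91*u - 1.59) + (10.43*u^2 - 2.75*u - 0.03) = 9.45*u^2 - 3.66*u - 1.62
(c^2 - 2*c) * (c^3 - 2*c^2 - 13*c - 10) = c^5 - 4*c^4 - 9*c^3 + 16*c^2 + 20*c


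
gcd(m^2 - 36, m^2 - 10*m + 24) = m - 6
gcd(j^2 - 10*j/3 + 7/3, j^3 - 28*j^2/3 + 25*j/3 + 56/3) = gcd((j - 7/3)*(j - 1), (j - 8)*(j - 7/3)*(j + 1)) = j - 7/3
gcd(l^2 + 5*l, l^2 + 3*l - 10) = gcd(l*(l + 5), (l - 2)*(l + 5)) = l + 5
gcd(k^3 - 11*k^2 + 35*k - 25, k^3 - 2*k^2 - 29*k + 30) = k - 1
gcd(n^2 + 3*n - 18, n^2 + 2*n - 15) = n - 3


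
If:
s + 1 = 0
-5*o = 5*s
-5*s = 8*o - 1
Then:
No Solution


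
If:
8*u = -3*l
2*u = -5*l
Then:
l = 0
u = 0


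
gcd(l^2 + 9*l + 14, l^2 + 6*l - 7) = l + 7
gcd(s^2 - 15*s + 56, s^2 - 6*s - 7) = s - 7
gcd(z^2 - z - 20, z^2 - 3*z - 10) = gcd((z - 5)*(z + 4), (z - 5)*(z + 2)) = z - 5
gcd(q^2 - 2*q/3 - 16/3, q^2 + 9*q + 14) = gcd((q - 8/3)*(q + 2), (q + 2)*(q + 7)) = q + 2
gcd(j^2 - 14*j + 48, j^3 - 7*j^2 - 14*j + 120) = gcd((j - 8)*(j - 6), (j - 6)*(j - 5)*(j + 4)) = j - 6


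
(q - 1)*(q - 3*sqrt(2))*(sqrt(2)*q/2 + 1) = sqrt(2)*q^3/2 - 2*q^2 - sqrt(2)*q^2/2 - 3*sqrt(2)*q + 2*q + 3*sqrt(2)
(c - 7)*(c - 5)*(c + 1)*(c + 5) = c^4 - 6*c^3 - 32*c^2 + 150*c + 175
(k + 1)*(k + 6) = k^2 + 7*k + 6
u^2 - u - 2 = (u - 2)*(u + 1)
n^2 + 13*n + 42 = (n + 6)*(n + 7)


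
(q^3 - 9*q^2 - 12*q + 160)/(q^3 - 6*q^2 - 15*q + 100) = (q - 8)/(q - 5)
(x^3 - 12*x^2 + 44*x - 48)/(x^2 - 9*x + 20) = (x^2 - 8*x + 12)/(x - 5)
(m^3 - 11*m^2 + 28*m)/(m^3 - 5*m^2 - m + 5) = m*(m^2 - 11*m + 28)/(m^3 - 5*m^2 - m + 5)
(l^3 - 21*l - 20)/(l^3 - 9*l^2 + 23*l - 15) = (l^2 + 5*l + 4)/(l^2 - 4*l + 3)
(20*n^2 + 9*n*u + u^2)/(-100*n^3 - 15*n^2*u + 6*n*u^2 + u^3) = (4*n + u)/(-20*n^2 + n*u + u^2)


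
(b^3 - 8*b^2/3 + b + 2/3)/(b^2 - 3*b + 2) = b + 1/3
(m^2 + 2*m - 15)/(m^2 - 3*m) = (m + 5)/m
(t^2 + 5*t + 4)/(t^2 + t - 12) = (t + 1)/(t - 3)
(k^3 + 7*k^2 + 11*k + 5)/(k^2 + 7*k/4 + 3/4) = 4*(k^2 + 6*k + 5)/(4*k + 3)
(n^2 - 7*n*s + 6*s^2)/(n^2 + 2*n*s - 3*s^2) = (n - 6*s)/(n + 3*s)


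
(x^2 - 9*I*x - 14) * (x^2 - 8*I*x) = x^4 - 17*I*x^3 - 86*x^2 + 112*I*x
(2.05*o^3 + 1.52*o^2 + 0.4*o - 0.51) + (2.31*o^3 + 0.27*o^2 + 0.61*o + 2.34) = 4.36*o^3 + 1.79*o^2 + 1.01*o + 1.83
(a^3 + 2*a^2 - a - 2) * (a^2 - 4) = a^5 + 2*a^4 - 5*a^3 - 10*a^2 + 4*a + 8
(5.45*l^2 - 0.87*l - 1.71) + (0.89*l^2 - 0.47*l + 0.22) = 6.34*l^2 - 1.34*l - 1.49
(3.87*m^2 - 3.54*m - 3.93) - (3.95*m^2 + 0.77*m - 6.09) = -0.0800000000000001*m^2 - 4.31*m + 2.16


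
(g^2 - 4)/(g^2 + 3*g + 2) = (g - 2)/(g + 1)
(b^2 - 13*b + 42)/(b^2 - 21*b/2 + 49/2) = 2*(b - 6)/(2*b - 7)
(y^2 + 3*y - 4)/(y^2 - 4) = (y^2 + 3*y - 4)/(y^2 - 4)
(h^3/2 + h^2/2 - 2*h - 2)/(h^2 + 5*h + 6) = (h^2 - h - 2)/(2*(h + 3))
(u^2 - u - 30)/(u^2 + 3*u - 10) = (u - 6)/(u - 2)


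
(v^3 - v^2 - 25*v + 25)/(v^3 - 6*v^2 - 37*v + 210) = (v^2 + 4*v - 5)/(v^2 - v - 42)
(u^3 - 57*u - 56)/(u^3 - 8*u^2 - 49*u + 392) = (u + 1)/(u - 7)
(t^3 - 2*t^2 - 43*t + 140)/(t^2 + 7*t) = t - 9 + 20/t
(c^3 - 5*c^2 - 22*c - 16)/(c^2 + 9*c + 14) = (c^2 - 7*c - 8)/(c + 7)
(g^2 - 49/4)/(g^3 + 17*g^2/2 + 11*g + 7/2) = (4*g^2 - 49)/(2*(2*g^3 + 17*g^2 + 22*g + 7))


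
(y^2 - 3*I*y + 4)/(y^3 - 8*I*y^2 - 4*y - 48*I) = (y + I)/(y^2 - 4*I*y + 12)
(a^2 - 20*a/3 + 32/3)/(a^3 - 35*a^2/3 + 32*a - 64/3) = (a - 4)/(a^2 - 9*a + 8)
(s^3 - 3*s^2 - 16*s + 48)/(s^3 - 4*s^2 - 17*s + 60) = (s - 4)/(s - 5)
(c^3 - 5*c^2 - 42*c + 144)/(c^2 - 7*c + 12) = (c^2 - 2*c - 48)/(c - 4)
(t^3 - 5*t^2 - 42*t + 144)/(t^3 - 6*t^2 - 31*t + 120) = (t + 6)/(t + 5)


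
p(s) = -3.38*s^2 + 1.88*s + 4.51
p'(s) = 1.88 - 6.76*s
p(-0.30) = 3.64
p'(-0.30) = 3.91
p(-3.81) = -51.72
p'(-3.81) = 27.64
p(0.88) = 3.55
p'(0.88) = -4.07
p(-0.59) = 2.22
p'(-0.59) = 5.87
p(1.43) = 0.29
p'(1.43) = -7.79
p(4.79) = -64.04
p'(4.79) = -30.50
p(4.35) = -51.27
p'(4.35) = -27.53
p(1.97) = -4.90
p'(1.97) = -11.44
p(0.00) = 4.51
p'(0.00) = 1.88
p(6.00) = -105.89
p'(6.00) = -38.68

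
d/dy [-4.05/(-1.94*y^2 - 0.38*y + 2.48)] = (-15.714*y - 1.539)/(1.94*y^2 + 0.38*y - 2.48)^2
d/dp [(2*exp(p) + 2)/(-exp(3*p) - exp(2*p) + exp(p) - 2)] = 2*((exp(p) + 1)*(3*exp(2*p) + 2*exp(p) - 1) - exp(3*p) - exp(2*p) + exp(p) - 2)*exp(p)/(exp(3*p) + exp(2*p) - exp(p) + 2)^2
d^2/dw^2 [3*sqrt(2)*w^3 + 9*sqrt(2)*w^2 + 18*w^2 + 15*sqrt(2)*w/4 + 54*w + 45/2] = 18*sqrt(2)*w + 18*sqrt(2) + 36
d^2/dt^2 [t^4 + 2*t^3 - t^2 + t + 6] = 12*t^2 + 12*t - 2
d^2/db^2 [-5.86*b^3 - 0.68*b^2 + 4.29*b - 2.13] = -35.16*b - 1.36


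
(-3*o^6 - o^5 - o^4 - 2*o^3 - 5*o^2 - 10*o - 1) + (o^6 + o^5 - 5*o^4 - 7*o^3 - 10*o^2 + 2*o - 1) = -2*o^6 - 6*o^4 - 9*o^3 - 15*o^2 - 8*o - 2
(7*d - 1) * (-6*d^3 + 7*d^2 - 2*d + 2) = -42*d^4 + 55*d^3 - 21*d^2 + 16*d - 2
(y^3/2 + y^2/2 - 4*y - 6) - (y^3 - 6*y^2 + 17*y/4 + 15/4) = -y^3/2 + 13*y^2/2 - 33*y/4 - 39/4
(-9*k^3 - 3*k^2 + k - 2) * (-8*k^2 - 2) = 72*k^5 + 24*k^4 + 10*k^3 + 22*k^2 - 2*k + 4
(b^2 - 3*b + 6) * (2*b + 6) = 2*b^3 - 6*b + 36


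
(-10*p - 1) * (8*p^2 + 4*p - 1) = -80*p^3 - 48*p^2 + 6*p + 1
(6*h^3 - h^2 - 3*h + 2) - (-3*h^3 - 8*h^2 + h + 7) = 9*h^3 + 7*h^2 - 4*h - 5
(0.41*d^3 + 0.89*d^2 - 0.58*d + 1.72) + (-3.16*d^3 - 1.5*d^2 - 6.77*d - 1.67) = -2.75*d^3 - 0.61*d^2 - 7.35*d + 0.05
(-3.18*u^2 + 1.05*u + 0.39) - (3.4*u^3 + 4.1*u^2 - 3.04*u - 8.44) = -3.4*u^3 - 7.28*u^2 + 4.09*u + 8.83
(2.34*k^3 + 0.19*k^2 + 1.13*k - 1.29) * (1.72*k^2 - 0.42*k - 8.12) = 4.0248*k^5 - 0.656*k^4 - 17.137*k^3 - 4.2362*k^2 - 8.6338*k + 10.4748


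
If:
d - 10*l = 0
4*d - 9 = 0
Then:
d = 9/4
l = 9/40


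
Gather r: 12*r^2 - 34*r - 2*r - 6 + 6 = 12*r^2 - 36*r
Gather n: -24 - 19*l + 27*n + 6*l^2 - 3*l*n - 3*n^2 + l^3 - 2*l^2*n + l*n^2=l^3 + 6*l^2 - 19*l + n^2*(l - 3) + n*(-2*l^2 - 3*l + 27) - 24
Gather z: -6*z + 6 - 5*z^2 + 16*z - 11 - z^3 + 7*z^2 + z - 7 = -z^3 + 2*z^2 + 11*z - 12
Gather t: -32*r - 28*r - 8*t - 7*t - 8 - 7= -60*r - 15*t - 15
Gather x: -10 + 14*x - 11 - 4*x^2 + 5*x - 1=-4*x^2 + 19*x - 22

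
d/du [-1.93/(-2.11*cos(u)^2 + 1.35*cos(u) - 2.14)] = (8.1446*cos(u) - 2.6055)*sin(u)/(2.11*cos(u)^2 - 1.35*cos(u) + 2.14)^2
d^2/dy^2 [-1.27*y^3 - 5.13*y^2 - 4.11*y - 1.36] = -7.62*y - 10.26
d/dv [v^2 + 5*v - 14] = 2*v + 5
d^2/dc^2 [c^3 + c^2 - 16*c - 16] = 6*c + 2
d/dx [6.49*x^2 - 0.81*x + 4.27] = 12.98*x - 0.81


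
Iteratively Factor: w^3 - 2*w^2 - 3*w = (w + 1)*(w^2 - 3*w) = (w - 3)*(w + 1)*(w)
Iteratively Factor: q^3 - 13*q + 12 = (q + 4)*(q^2 - 4*q + 3) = (q - 3)*(q + 4)*(q - 1)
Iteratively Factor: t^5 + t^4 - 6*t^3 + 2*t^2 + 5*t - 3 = (t + 1)*(t^4 - 6*t^2 + 8*t - 3) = (t - 1)*(t + 1)*(t^3 + t^2 - 5*t + 3) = (t - 1)^2*(t + 1)*(t^2 + 2*t - 3) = (t - 1)^2*(t + 1)*(t + 3)*(t - 1)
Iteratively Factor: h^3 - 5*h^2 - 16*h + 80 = (h - 5)*(h^2 - 16) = (h - 5)*(h + 4)*(h - 4)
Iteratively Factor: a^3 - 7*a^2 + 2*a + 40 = (a - 5)*(a^2 - 2*a - 8) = (a - 5)*(a + 2)*(a - 4)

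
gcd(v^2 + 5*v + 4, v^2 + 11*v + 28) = v + 4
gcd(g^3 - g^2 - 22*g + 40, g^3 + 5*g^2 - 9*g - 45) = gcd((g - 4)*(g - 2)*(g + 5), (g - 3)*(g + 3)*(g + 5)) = g + 5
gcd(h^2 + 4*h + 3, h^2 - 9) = h + 3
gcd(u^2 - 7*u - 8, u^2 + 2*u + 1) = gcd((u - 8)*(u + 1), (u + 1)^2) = u + 1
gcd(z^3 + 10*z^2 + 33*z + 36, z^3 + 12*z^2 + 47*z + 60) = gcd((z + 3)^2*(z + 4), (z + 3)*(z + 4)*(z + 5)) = z^2 + 7*z + 12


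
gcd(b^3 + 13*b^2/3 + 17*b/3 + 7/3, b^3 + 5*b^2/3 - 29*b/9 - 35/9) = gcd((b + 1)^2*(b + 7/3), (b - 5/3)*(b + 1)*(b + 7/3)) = b^2 + 10*b/3 + 7/3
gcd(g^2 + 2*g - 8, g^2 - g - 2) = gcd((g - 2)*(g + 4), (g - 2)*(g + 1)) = g - 2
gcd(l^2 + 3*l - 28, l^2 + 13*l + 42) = l + 7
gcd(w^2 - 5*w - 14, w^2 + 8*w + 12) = w + 2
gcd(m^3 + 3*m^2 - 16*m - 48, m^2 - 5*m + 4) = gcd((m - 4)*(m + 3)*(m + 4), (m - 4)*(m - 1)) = m - 4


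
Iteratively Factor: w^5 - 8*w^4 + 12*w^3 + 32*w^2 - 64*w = (w - 4)*(w^4 - 4*w^3 - 4*w^2 + 16*w) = (w - 4)^2*(w^3 - 4*w) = (w - 4)^2*(w + 2)*(w^2 - 2*w) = w*(w - 4)^2*(w + 2)*(w - 2)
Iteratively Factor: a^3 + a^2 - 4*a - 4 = (a + 1)*(a^2 - 4) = (a + 1)*(a + 2)*(a - 2)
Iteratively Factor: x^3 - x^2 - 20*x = (x - 5)*(x^2 + 4*x) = (x - 5)*(x + 4)*(x)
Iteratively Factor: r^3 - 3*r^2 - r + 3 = (r - 3)*(r^2 - 1) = (r - 3)*(r - 1)*(r + 1)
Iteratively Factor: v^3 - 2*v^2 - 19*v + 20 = (v - 5)*(v^2 + 3*v - 4) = (v - 5)*(v - 1)*(v + 4)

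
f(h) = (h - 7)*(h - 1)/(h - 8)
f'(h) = (h - 7)/(h - 8) + (h - 1)/(h - 8) - (h - 7)*(h - 1)/(h - 8)^2 = (h^2 - 16*h + 57)/(h^2 - 16*h + 64)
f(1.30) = 0.26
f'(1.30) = 0.84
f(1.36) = 0.31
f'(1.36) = 0.84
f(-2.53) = -3.19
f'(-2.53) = 0.94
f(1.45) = 0.38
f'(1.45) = 0.84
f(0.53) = -0.41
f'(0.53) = 0.87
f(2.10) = 0.91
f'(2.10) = 0.80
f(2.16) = 0.96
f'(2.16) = 0.79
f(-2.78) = -3.43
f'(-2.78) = 0.94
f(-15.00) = -15.30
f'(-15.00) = 0.99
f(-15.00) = -15.30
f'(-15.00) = 0.99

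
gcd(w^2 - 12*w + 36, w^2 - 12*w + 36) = w^2 - 12*w + 36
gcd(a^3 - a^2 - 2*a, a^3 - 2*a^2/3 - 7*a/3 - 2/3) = a^2 - a - 2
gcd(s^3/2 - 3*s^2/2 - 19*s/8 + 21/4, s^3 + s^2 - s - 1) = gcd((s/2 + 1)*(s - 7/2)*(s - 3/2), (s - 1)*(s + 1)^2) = 1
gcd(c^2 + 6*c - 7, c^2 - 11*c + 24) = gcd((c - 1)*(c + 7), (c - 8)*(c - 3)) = 1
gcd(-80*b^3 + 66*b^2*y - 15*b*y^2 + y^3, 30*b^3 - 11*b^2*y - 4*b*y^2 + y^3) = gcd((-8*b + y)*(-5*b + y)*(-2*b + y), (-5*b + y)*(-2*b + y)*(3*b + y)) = 10*b^2 - 7*b*y + y^2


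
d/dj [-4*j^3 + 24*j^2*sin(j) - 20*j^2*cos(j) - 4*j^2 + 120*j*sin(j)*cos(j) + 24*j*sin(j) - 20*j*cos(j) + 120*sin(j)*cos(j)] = 20*j^2*sin(j) + 24*j^2*cos(j) - 12*j^2 + 68*j*sin(j) - 16*j*cos(j) + 120*j*cos(2*j) - 8*j + 24*sin(j) + 60*sin(2*j) - 20*cos(j) + 120*cos(2*j)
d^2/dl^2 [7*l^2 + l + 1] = 14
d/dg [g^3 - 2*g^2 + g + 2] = 3*g^2 - 4*g + 1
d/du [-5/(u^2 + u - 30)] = 5*(2*u + 1)/(u^2 + u - 30)^2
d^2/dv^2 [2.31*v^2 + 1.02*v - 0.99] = 4.62000000000000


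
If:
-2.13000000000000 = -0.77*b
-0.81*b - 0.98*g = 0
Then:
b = 2.77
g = -2.29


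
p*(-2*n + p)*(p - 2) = -2*n*p^2 + 4*n*p + p^3 - 2*p^2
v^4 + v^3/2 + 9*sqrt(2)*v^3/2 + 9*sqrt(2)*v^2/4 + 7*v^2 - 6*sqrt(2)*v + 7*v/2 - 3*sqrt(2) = (v + 1/2)*(v - sqrt(2)/2)*(v + 2*sqrt(2))*(v + 3*sqrt(2))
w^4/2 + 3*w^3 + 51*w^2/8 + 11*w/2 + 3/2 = (w/2 + 1)*(w + 1/2)*(w + 3/2)*(w + 2)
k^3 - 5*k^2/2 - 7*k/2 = k*(k - 7/2)*(k + 1)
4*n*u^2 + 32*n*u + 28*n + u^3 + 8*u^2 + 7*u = (4*n + u)*(u + 1)*(u + 7)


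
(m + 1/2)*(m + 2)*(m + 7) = m^3 + 19*m^2/2 + 37*m/2 + 7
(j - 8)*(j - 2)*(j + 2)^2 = j^4 - 6*j^3 - 20*j^2 + 24*j + 64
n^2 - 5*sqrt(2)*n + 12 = (n - 3*sqrt(2))*(n - 2*sqrt(2))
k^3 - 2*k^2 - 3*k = k*(k - 3)*(k + 1)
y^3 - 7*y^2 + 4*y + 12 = (y - 6)*(y - 2)*(y + 1)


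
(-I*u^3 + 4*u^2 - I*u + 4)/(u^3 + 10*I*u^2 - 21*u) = (-I*u^3 + 4*u^2 - I*u + 4)/(u*(u^2 + 10*I*u - 21))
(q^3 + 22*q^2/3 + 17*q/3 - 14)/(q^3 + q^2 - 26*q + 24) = (q + 7/3)/(q - 4)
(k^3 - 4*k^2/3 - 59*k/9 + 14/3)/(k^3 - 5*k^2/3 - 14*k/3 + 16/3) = (9*k^3 - 12*k^2 - 59*k + 42)/(3*(3*k^3 - 5*k^2 - 14*k + 16))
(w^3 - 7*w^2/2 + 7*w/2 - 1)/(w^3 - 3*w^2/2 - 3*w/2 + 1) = (w - 1)/(w + 1)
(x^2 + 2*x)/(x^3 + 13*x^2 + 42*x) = (x + 2)/(x^2 + 13*x + 42)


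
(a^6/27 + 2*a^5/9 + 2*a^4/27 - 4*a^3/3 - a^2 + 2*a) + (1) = a^6/27 + 2*a^5/9 + 2*a^4/27 - 4*a^3/3 - a^2 + 2*a + 1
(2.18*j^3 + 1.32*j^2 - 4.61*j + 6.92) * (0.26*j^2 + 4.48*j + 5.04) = 0.5668*j^5 + 10.1096*j^4 + 15.7022*j^3 - 12.2008*j^2 + 7.7672*j + 34.8768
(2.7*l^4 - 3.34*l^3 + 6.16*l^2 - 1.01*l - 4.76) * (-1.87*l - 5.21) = -5.049*l^5 - 7.8212*l^4 + 5.8822*l^3 - 30.2049*l^2 + 14.1633*l + 24.7996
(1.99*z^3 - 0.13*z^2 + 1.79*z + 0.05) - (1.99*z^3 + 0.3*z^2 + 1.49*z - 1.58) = -0.43*z^2 + 0.3*z + 1.63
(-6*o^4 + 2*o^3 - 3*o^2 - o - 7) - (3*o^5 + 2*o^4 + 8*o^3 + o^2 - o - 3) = -3*o^5 - 8*o^4 - 6*o^3 - 4*o^2 - 4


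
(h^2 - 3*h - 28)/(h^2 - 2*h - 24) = (h - 7)/(h - 6)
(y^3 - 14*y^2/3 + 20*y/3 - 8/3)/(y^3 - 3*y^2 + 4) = (y - 2/3)/(y + 1)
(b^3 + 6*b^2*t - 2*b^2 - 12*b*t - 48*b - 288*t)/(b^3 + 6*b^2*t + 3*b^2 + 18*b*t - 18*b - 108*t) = (b - 8)/(b - 3)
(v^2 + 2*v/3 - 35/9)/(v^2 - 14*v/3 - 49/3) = (v - 5/3)/(v - 7)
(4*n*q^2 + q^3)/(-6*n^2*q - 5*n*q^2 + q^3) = q*(4*n + q)/(-6*n^2 - 5*n*q + q^2)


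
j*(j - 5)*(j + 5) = j^3 - 25*j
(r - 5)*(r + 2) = r^2 - 3*r - 10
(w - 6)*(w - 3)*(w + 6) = w^3 - 3*w^2 - 36*w + 108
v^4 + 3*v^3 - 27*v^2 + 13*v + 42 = (v - 3)*(v - 2)*(v + 1)*(v + 7)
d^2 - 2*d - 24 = (d - 6)*(d + 4)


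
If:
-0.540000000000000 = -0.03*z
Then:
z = 18.00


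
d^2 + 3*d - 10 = (d - 2)*(d + 5)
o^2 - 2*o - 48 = (o - 8)*(o + 6)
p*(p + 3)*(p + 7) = p^3 + 10*p^2 + 21*p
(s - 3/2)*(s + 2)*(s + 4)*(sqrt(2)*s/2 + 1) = sqrt(2)*s^4/2 + s^3 + 9*sqrt(2)*s^3/4 - sqrt(2)*s^2/2 + 9*s^2/2 - 6*sqrt(2)*s - s - 12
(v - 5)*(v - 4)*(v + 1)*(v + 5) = v^4 - 3*v^3 - 29*v^2 + 75*v + 100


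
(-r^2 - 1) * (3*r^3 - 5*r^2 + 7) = -3*r^5 + 5*r^4 - 3*r^3 - 2*r^2 - 7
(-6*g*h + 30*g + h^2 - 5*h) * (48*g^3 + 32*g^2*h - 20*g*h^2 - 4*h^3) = -288*g^4*h + 1440*g^4 - 144*g^3*h^2 + 720*g^3*h + 152*g^2*h^3 - 760*g^2*h^2 + 4*g*h^4 - 20*g*h^3 - 4*h^5 + 20*h^4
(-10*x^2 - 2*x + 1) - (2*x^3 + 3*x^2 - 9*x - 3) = -2*x^3 - 13*x^2 + 7*x + 4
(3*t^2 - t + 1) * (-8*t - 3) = -24*t^3 - t^2 - 5*t - 3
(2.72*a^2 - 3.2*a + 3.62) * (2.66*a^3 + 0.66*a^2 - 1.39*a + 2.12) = 7.2352*a^5 - 6.7168*a^4 + 3.7364*a^3 + 12.6036*a^2 - 11.8158*a + 7.6744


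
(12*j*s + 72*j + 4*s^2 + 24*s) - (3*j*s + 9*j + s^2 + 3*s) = 9*j*s + 63*j + 3*s^2 + 21*s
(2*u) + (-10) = 2*u - 10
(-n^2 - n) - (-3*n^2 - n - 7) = 2*n^2 + 7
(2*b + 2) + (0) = 2*b + 2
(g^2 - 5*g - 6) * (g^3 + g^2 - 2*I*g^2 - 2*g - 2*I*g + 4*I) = g^5 - 4*g^4 - 2*I*g^4 - 13*g^3 + 8*I*g^3 + 4*g^2 + 26*I*g^2 + 12*g - 8*I*g - 24*I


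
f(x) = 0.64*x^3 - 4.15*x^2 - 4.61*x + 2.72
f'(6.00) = 14.71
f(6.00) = -36.10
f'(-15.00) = 551.89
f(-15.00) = -3021.88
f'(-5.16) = 89.34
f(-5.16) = -171.92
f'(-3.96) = 58.37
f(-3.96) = -83.85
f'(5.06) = 2.55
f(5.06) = -43.95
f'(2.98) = -12.29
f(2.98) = -30.93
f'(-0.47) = -0.28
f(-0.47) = 3.90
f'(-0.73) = 2.47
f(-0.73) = 3.62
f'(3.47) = -10.29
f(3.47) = -36.51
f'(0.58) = -8.78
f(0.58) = -1.22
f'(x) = 1.92*x^2 - 8.3*x - 4.61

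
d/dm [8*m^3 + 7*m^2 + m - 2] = 24*m^2 + 14*m + 1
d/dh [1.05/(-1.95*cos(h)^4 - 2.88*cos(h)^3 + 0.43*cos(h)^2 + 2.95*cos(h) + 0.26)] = (-8.19*cos(h)^3 - 9.072*cos(h)^2 + 0.903*cos(h) + 3.0975)*sin(h)/(-1.95*cos(h)^4 - 2.88*cos(h)^3 + 0.43*cos(h)^2 + 2.95*cos(h) + 0.26)^2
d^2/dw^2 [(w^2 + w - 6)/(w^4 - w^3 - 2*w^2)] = 2*(3*w^3 + 21*w^2 + 25*w + 9)/(w^4*(w^3 + 3*w^2 + 3*w + 1))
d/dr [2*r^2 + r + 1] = 4*r + 1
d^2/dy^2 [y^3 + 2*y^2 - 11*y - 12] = 6*y + 4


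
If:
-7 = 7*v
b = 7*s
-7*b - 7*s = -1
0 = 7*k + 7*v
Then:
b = 1/8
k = 1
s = 1/56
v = -1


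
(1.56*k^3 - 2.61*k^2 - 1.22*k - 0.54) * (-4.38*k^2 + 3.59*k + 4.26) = -6.8328*k^5 + 17.0322*k^4 + 2.6193*k^3 - 13.1332*k^2 - 7.1358*k - 2.3004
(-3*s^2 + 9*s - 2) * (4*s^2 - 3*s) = -12*s^4 + 45*s^3 - 35*s^2 + 6*s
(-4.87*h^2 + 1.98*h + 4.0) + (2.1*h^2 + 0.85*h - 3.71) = -2.77*h^2 + 2.83*h + 0.29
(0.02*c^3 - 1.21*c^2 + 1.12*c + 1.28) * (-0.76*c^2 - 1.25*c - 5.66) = -0.0152*c^5 + 0.8946*c^4 + 0.5481*c^3 + 4.4758*c^2 - 7.9392*c - 7.2448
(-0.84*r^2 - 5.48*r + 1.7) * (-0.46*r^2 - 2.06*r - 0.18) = 0.3864*r^4 + 4.2512*r^3 + 10.658*r^2 - 2.5156*r - 0.306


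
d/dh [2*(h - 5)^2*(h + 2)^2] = 4*(h - 5)*(h + 2)*(2*h - 3)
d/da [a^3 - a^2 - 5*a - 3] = 3*a^2 - 2*a - 5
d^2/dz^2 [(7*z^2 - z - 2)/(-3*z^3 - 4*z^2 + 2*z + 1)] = 2*(-63*z^6 + 27*z^5 + 18*z^4 + 11*z^3 - 6*z^2 - 18*z + 7)/(27*z^9 + 108*z^8 + 90*z^7 - 107*z^6 - 132*z^5 + 36*z^4 + 49*z^3 - 6*z - 1)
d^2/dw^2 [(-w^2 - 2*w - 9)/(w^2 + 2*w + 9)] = 0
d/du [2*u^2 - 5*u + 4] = 4*u - 5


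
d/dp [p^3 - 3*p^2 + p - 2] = 3*p^2 - 6*p + 1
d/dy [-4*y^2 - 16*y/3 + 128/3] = -8*y - 16/3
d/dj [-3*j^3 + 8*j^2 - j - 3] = -9*j^2 + 16*j - 1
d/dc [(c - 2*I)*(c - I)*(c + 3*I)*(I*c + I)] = 4*I*c^3 + 3*I*c^2 + 14*I*c + 6 + 7*I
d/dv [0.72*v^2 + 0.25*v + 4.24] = 1.44*v + 0.25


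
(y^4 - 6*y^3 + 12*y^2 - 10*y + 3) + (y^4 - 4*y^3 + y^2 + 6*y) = 2*y^4 - 10*y^3 + 13*y^2 - 4*y + 3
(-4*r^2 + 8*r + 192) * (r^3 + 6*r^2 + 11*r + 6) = -4*r^5 - 16*r^4 + 196*r^3 + 1216*r^2 + 2160*r + 1152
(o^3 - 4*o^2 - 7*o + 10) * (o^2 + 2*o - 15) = o^5 - 2*o^4 - 30*o^3 + 56*o^2 + 125*o - 150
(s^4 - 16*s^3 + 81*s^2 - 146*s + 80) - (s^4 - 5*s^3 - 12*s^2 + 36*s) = -11*s^3 + 93*s^2 - 182*s + 80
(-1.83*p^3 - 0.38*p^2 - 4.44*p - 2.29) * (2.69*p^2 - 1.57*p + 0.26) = -4.9227*p^5 + 1.8509*p^4 - 11.8228*p^3 + 0.711900000000001*p^2 + 2.4409*p - 0.5954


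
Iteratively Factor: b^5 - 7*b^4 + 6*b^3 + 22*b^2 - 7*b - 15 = (b + 1)*(b^4 - 8*b^3 + 14*b^2 + 8*b - 15) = (b - 1)*(b + 1)*(b^3 - 7*b^2 + 7*b + 15) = (b - 5)*(b - 1)*(b + 1)*(b^2 - 2*b - 3) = (b - 5)*(b - 1)*(b + 1)^2*(b - 3)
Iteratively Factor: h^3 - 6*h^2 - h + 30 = (h - 3)*(h^2 - 3*h - 10) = (h - 3)*(h + 2)*(h - 5)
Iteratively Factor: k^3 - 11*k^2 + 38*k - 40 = (k - 4)*(k^2 - 7*k + 10) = (k - 4)*(k - 2)*(k - 5)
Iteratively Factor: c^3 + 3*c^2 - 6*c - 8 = (c - 2)*(c^2 + 5*c + 4) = (c - 2)*(c + 1)*(c + 4)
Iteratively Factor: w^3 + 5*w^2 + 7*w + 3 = (w + 3)*(w^2 + 2*w + 1) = (w + 1)*(w + 3)*(w + 1)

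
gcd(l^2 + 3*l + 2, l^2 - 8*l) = 1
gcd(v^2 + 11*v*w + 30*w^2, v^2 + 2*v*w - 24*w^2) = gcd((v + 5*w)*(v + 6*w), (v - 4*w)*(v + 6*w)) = v + 6*w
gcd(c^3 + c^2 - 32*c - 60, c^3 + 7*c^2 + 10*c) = c^2 + 7*c + 10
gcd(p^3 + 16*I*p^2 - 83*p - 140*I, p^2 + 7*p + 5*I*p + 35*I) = p + 5*I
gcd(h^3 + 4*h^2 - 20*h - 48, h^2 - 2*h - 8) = h^2 - 2*h - 8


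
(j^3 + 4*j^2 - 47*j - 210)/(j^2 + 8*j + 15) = (j^2 - j - 42)/(j + 3)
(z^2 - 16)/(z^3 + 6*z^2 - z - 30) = (z^2 - 16)/(z^3 + 6*z^2 - z - 30)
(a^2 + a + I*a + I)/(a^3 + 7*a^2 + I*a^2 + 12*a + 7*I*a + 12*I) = (a + 1)/(a^2 + 7*a + 12)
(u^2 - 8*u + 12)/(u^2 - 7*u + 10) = (u - 6)/(u - 5)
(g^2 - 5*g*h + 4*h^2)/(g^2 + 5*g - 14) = (g^2 - 5*g*h + 4*h^2)/(g^2 + 5*g - 14)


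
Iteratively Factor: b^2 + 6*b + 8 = (b + 4)*(b + 2)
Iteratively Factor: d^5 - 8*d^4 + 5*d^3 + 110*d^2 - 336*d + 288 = (d - 3)*(d^4 - 5*d^3 - 10*d^2 + 80*d - 96) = (d - 3)*(d + 4)*(d^3 - 9*d^2 + 26*d - 24) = (d - 4)*(d - 3)*(d + 4)*(d^2 - 5*d + 6) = (d - 4)*(d - 3)^2*(d + 4)*(d - 2)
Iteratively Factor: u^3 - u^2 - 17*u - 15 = (u + 1)*(u^2 - 2*u - 15) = (u + 1)*(u + 3)*(u - 5)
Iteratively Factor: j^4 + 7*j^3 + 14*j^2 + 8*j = (j + 4)*(j^3 + 3*j^2 + 2*j) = (j + 2)*(j + 4)*(j^2 + j) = (j + 1)*(j + 2)*(j + 4)*(j)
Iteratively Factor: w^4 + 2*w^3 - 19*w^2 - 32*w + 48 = (w - 4)*(w^3 + 6*w^2 + 5*w - 12) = (w - 4)*(w + 3)*(w^2 + 3*w - 4) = (w - 4)*(w + 3)*(w + 4)*(w - 1)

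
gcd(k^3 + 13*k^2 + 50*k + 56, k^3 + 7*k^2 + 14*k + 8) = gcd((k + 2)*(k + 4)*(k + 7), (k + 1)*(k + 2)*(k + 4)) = k^2 + 6*k + 8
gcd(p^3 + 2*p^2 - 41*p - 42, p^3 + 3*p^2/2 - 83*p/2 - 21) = p^2 + p - 42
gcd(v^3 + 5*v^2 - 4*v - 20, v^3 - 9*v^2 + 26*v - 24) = v - 2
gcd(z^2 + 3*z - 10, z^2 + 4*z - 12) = z - 2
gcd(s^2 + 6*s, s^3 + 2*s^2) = s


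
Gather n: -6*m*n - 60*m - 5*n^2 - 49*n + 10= -60*m - 5*n^2 + n*(-6*m - 49) + 10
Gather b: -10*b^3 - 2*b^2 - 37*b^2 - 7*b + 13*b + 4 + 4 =-10*b^3 - 39*b^2 + 6*b + 8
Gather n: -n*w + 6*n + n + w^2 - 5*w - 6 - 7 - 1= n*(7 - w) + w^2 - 5*w - 14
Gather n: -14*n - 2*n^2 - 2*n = -2*n^2 - 16*n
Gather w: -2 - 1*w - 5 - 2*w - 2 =-3*w - 9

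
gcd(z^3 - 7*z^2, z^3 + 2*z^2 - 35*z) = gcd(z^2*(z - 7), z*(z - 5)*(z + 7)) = z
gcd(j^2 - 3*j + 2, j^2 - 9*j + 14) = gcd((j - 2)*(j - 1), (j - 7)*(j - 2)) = j - 2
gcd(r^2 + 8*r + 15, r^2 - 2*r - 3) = 1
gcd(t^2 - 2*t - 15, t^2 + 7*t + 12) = t + 3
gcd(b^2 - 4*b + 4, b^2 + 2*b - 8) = b - 2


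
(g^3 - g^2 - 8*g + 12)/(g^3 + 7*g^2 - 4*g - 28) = (g^2 + g - 6)/(g^2 + 9*g + 14)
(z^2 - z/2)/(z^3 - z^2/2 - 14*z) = (1 - 2*z)/(-2*z^2 + z + 28)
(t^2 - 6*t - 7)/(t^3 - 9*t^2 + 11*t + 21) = 1/(t - 3)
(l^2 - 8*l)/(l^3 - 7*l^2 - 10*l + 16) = l/(l^2 + l - 2)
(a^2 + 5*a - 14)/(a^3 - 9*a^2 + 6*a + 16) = (a + 7)/(a^2 - 7*a - 8)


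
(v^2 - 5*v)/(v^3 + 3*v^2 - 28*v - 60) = v/(v^2 + 8*v + 12)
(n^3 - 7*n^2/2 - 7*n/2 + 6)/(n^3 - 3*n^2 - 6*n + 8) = (n + 3/2)/(n + 2)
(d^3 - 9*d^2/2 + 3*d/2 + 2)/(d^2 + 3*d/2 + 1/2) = (d^2 - 5*d + 4)/(d + 1)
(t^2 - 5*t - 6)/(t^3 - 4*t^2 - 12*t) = (t + 1)/(t*(t + 2))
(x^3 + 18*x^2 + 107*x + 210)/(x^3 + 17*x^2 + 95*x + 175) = (x + 6)/(x + 5)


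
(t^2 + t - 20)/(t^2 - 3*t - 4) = (t + 5)/(t + 1)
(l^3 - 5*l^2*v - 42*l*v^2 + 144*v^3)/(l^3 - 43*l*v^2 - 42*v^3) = (-l^2 + 11*l*v - 24*v^2)/(-l^2 + 6*l*v + 7*v^2)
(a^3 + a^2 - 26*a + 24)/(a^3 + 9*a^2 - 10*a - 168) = (a - 1)/(a + 7)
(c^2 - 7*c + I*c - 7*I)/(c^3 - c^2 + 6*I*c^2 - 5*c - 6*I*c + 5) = (c - 7)/(c^2 + c*(-1 + 5*I) - 5*I)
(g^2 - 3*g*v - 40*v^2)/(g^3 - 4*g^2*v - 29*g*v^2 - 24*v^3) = (g + 5*v)/(g^2 + 4*g*v + 3*v^2)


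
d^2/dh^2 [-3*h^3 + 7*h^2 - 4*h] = 14 - 18*h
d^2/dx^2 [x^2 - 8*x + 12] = 2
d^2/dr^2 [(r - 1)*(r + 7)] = 2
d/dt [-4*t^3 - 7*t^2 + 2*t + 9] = -12*t^2 - 14*t + 2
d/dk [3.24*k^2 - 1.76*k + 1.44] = 6.48*k - 1.76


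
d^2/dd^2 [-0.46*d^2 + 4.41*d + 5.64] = -0.920000000000000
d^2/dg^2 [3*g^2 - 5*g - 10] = 6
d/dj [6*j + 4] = 6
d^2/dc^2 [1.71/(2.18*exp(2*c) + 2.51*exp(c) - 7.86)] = (1.71*(4.36*exp(c) + 2.51)*(8.72*exp(c) + 5.02)*exp(c) - (14.9112*exp(c) + 4.2921)*(2.18*exp(2*c) + 2.51*exp(c) - 7.86))*exp(c)/(2.18*exp(2*c) + 2.51*exp(c) - 7.86)^3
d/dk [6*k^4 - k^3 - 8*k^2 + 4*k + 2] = 24*k^3 - 3*k^2 - 16*k + 4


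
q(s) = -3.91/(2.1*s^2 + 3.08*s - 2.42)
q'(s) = -3.91*(-4.2*s - 3.08)/(2.1*s^2 + 3.08*s - 2.42)^2 = (16.422*s + 12.0428)/(2.1*s^2 + 3.08*s - 2.42)^2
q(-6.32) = -0.06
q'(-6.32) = -0.02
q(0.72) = -4.41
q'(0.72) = 30.39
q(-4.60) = -0.14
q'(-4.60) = -0.08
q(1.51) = -0.56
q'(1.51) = 0.75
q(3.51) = -0.11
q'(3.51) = 0.06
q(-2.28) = -2.65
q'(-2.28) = -11.69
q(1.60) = -0.50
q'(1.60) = 0.62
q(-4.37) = -0.16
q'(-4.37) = -0.10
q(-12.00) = -0.01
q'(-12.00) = -0.00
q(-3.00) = -0.54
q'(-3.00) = -0.71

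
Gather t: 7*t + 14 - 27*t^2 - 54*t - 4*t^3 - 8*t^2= -4*t^3 - 35*t^2 - 47*t + 14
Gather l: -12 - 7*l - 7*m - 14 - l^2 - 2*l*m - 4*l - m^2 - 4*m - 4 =-l^2 + l*(-2*m - 11) - m^2 - 11*m - 30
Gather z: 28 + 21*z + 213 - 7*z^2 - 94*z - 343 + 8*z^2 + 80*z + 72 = z^2 + 7*z - 30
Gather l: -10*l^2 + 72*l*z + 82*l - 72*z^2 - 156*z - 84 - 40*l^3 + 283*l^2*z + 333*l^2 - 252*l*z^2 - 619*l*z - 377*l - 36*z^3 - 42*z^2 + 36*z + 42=-40*l^3 + l^2*(283*z + 323) + l*(-252*z^2 - 547*z - 295) - 36*z^3 - 114*z^2 - 120*z - 42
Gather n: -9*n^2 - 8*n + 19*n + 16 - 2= -9*n^2 + 11*n + 14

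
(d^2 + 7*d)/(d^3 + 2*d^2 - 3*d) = (d + 7)/(d^2 + 2*d - 3)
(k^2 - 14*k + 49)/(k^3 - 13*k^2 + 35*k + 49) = 1/(k + 1)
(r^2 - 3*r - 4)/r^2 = 1 - 3/r - 4/r^2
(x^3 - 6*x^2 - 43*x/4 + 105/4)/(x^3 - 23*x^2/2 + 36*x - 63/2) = (x + 5/2)/(x - 3)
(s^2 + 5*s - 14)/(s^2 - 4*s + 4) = (s + 7)/(s - 2)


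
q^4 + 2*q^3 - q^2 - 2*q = q*(q - 1)*(q + 1)*(q + 2)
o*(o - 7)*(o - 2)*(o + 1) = o^4 - 8*o^3 + 5*o^2 + 14*o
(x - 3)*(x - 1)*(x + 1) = x^3 - 3*x^2 - x + 3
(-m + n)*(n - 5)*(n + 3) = -m*n^2 + 2*m*n + 15*m + n^3 - 2*n^2 - 15*n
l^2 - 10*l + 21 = (l - 7)*(l - 3)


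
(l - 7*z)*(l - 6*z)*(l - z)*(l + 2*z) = l^4 - 12*l^3*z + 27*l^2*z^2 + 68*l*z^3 - 84*z^4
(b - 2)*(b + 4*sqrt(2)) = b^2 - 2*b + 4*sqrt(2)*b - 8*sqrt(2)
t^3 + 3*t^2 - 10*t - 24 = (t - 3)*(t + 2)*(t + 4)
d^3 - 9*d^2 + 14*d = d*(d - 7)*(d - 2)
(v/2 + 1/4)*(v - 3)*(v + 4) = v^3/2 + 3*v^2/4 - 23*v/4 - 3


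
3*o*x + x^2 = x*(3*o + x)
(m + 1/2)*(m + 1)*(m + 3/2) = m^3 + 3*m^2 + 11*m/4 + 3/4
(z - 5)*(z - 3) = z^2 - 8*z + 15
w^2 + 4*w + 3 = (w + 1)*(w + 3)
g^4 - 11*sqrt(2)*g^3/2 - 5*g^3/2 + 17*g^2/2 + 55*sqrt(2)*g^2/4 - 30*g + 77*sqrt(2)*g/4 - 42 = (g - 7/2)*(g + 1)*(g - 4*sqrt(2))*(g - 3*sqrt(2)/2)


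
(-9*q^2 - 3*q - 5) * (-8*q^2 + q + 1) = 72*q^4 + 15*q^3 + 28*q^2 - 8*q - 5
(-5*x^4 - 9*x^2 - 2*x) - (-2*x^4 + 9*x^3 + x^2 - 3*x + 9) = -3*x^4 - 9*x^3 - 10*x^2 + x - 9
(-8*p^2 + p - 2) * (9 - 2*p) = 16*p^3 - 74*p^2 + 13*p - 18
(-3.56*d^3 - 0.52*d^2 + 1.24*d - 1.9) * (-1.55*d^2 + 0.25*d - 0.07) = 5.518*d^5 - 0.084*d^4 - 1.8028*d^3 + 3.2914*d^2 - 0.5618*d + 0.133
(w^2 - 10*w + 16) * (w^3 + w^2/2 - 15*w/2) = w^5 - 19*w^4/2 + 7*w^3/2 + 83*w^2 - 120*w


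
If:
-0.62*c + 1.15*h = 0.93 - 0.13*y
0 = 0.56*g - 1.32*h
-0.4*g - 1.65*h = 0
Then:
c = 0.209677419354839*y - 1.5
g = 0.00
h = 0.00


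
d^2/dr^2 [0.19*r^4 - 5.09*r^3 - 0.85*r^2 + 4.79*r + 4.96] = 2.28*r^2 - 30.54*r - 1.7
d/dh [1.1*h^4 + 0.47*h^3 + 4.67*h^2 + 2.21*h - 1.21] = 4.4*h^3 + 1.41*h^2 + 9.34*h + 2.21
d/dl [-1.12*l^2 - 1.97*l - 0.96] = -2.24*l - 1.97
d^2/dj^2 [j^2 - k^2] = 2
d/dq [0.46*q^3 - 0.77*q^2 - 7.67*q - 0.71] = 1.38*q^2 - 1.54*q - 7.67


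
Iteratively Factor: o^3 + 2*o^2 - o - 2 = (o + 1)*(o^2 + o - 2) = (o + 1)*(o + 2)*(o - 1)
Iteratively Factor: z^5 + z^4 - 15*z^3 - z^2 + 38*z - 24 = (z - 3)*(z^4 + 4*z^3 - 3*z^2 - 10*z + 8) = (z - 3)*(z + 4)*(z^3 - 3*z + 2) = (z - 3)*(z - 1)*(z + 4)*(z^2 + z - 2) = (z - 3)*(z - 1)*(z + 2)*(z + 4)*(z - 1)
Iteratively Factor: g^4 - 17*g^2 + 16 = (g + 1)*(g^3 - g^2 - 16*g + 16) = (g - 4)*(g + 1)*(g^2 + 3*g - 4) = (g - 4)*(g - 1)*(g + 1)*(g + 4)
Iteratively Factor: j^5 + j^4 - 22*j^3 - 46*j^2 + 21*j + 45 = (j - 5)*(j^4 + 6*j^3 + 8*j^2 - 6*j - 9) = (j - 5)*(j + 3)*(j^3 + 3*j^2 - j - 3) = (j - 5)*(j - 1)*(j + 3)*(j^2 + 4*j + 3) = (j - 5)*(j - 1)*(j + 3)^2*(j + 1)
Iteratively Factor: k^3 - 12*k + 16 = (k - 2)*(k^2 + 2*k - 8) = (k - 2)*(k + 4)*(k - 2)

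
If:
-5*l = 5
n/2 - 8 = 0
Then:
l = -1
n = 16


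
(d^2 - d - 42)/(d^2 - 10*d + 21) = (d + 6)/(d - 3)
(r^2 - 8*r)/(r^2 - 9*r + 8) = r/(r - 1)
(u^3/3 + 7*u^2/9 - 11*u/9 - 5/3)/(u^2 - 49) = (3*u^3 + 7*u^2 - 11*u - 15)/(9*(u^2 - 49))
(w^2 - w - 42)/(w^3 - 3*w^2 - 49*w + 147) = (w + 6)/(w^2 + 4*w - 21)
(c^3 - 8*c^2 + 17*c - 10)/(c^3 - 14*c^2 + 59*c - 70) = (c - 1)/(c - 7)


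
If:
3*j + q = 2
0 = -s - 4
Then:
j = 2/3 - q/3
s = -4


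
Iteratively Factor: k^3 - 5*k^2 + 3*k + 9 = (k + 1)*(k^2 - 6*k + 9) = (k - 3)*(k + 1)*(k - 3)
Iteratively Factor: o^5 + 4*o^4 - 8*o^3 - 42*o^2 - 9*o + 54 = (o + 3)*(o^4 + o^3 - 11*o^2 - 9*o + 18) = (o + 3)^2*(o^3 - 2*o^2 - 5*o + 6) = (o - 1)*(o + 3)^2*(o^2 - o - 6) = (o - 3)*(o - 1)*(o + 3)^2*(o + 2)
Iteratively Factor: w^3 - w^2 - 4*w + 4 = (w + 2)*(w^2 - 3*w + 2) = (w - 1)*(w + 2)*(w - 2)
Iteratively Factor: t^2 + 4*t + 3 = (t + 1)*(t + 3)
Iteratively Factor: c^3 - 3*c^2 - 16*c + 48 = (c - 3)*(c^2 - 16) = (c - 3)*(c + 4)*(c - 4)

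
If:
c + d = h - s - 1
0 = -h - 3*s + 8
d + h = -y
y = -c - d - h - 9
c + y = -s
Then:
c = -9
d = -1/2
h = -35/8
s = 33/8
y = 39/8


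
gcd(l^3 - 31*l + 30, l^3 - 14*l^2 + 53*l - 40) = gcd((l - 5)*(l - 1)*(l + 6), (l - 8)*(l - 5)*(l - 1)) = l^2 - 6*l + 5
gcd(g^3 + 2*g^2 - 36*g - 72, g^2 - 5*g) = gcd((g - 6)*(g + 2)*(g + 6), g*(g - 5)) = 1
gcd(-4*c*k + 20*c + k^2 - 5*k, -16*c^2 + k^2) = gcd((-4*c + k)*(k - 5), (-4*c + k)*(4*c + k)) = 4*c - k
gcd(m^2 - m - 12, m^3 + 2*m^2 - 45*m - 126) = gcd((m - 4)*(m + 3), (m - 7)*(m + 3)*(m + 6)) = m + 3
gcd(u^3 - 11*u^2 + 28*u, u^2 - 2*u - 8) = u - 4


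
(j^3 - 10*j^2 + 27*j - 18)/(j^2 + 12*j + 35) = (j^3 - 10*j^2 + 27*j - 18)/(j^2 + 12*j + 35)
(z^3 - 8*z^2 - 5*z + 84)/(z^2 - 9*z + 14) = (z^2 - z - 12)/(z - 2)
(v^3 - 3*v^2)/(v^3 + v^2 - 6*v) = v*(v - 3)/(v^2 + v - 6)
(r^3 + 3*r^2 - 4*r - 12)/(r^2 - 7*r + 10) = (r^2 + 5*r + 6)/(r - 5)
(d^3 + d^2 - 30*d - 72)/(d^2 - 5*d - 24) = (d^2 - 2*d - 24)/(d - 8)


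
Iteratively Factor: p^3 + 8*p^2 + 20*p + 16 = (p + 2)*(p^2 + 6*p + 8) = (p + 2)*(p + 4)*(p + 2)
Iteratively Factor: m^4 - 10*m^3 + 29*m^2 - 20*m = (m - 5)*(m^3 - 5*m^2 + 4*m) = (m - 5)*(m - 1)*(m^2 - 4*m) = (m - 5)*(m - 4)*(m - 1)*(m)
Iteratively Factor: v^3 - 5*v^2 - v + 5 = (v + 1)*(v^2 - 6*v + 5) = (v - 1)*(v + 1)*(v - 5)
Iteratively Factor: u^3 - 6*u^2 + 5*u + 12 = (u + 1)*(u^2 - 7*u + 12) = (u - 4)*(u + 1)*(u - 3)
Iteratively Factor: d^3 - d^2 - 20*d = (d + 4)*(d^2 - 5*d) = (d - 5)*(d + 4)*(d)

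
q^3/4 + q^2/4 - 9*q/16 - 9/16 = (q/4 + 1/4)*(q - 3/2)*(q + 3/2)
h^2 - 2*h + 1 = (h - 1)^2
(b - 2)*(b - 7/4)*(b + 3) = b^3 - 3*b^2/4 - 31*b/4 + 21/2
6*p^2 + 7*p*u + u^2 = (p + u)*(6*p + u)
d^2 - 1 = (d - 1)*(d + 1)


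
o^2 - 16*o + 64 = (o - 8)^2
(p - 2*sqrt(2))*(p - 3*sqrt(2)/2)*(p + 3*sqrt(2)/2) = p^3 - 2*sqrt(2)*p^2 - 9*p/2 + 9*sqrt(2)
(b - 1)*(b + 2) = b^2 + b - 2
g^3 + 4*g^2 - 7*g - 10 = (g - 2)*(g + 1)*(g + 5)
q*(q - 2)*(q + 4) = q^3 + 2*q^2 - 8*q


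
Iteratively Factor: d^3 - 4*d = (d - 2)*(d^2 + 2*d) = (d - 2)*(d + 2)*(d)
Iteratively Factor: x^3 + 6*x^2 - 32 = (x - 2)*(x^2 + 8*x + 16) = (x - 2)*(x + 4)*(x + 4)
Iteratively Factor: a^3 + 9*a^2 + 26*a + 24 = (a + 3)*(a^2 + 6*a + 8) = (a + 2)*(a + 3)*(a + 4)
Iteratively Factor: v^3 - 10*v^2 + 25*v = (v)*(v^2 - 10*v + 25) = v*(v - 5)*(v - 5)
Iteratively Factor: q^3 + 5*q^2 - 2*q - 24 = (q + 4)*(q^2 + q - 6) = (q - 2)*(q + 4)*(q + 3)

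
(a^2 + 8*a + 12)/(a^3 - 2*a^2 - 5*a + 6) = (a + 6)/(a^2 - 4*a + 3)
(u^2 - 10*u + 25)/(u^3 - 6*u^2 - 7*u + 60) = (u - 5)/(u^2 - u - 12)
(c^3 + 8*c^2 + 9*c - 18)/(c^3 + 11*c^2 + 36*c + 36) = (c - 1)/(c + 2)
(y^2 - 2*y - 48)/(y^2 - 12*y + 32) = (y + 6)/(y - 4)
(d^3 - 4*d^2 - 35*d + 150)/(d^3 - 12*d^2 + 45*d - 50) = (d + 6)/(d - 2)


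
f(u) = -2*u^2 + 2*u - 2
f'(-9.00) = 38.00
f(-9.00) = -182.00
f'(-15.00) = 62.00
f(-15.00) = -482.00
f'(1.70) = -4.80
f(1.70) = -4.38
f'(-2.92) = 13.68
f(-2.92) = -24.89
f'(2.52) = -8.08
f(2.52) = -9.66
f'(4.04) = -14.16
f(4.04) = -26.56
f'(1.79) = -5.16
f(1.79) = -4.83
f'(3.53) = -12.12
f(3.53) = -19.86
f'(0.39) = 0.44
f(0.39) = -1.52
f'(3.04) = -10.16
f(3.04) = -14.40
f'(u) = 2 - 4*u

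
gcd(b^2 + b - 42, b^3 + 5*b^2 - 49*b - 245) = b + 7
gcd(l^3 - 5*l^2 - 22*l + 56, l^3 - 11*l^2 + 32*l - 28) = l^2 - 9*l + 14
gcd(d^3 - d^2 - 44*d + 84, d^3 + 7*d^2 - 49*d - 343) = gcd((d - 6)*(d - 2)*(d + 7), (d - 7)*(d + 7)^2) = d + 7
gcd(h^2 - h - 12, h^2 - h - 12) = h^2 - h - 12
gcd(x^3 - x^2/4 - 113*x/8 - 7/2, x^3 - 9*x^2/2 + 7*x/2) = 1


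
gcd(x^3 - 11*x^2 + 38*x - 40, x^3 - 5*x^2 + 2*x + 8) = x^2 - 6*x + 8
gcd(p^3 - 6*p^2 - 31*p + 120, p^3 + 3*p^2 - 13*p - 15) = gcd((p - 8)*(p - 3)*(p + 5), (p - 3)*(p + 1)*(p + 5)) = p^2 + 2*p - 15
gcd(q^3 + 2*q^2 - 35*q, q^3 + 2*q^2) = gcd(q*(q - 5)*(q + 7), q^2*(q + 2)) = q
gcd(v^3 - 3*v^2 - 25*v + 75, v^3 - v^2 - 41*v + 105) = v^2 - 8*v + 15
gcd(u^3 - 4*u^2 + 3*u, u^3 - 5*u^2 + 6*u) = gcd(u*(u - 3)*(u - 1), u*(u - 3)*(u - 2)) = u^2 - 3*u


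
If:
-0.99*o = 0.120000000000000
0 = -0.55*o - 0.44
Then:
No Solution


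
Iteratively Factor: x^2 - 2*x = (x - 2)*(x)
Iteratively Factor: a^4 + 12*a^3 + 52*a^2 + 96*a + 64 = (a + 4)*(a^3 + 8*a^2 + 20*a + 16) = (a + 2)*(a + 4)*(a^2 + 6*a + 8) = (a + 2)*(a + 4)^2*(a + 2)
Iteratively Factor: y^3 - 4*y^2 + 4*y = (y)*(y^2 - 4*y + 4) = y*(y - 2)*(y - 2)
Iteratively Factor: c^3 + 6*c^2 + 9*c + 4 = (c + 1)*(c^2 + 5*c + 4) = (c + 1)*(c + 4)*(c + 1)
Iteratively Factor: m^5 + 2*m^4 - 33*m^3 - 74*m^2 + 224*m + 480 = (m + 2)*(m^4 - 33*m^2 - 8*m + 240) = (m - 3)*(m + 2)*(m^3 + 3*m^2 - 24*m - 80) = (m - 5)*(m - 3)*(m + 2)*(m^2 + 8*m + 16) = (m - 5)*(m - 3)*(m + 2)*(m + 4)*(m + 4)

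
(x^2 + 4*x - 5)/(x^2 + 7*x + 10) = (x - 1)/(x + 2)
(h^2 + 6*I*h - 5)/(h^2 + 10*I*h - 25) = (h + I)/(h + 5*I)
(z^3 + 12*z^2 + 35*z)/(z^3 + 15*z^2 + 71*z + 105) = z/(z + 3)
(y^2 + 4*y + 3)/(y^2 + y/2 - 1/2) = 2*(y + 3)/(2*y - 1)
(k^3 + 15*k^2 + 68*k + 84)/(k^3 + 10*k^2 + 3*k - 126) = (k + 2)/(k - 3)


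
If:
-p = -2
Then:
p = 2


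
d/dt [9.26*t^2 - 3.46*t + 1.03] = 18.52*t - 3.46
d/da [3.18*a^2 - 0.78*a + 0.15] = 6.36*a - 0.78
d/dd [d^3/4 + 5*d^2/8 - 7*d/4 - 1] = 3*d^2/4 + 5*d/4 - 7/4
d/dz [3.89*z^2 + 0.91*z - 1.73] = 7.78*z + 0.91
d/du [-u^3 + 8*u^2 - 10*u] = -3*u^2 + 16*u - 10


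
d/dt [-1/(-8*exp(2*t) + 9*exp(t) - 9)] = (9 - 16*exp(t))*exp(t)/(8*exp(2*t) - 9*exp(t) + 9)^2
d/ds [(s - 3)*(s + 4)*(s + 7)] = 3*s^2 + 16*s - 5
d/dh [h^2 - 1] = 2*h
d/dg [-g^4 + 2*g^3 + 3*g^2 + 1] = 2*g*(-2*g^2 + 3*g + 3)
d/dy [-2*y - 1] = -2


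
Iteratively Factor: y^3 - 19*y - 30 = (y + 3)*(y^2 - 3*y - 10) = (y + 2)*(y + 3)*(y - 5)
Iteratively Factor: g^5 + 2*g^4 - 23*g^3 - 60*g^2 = (g + 3)*(g^4 - g^3 - 20*g^2) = g*(g + 3)*(g^3 - g^2 - 20*g) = g*(g - 5)*(g + 3)*(g^2 + 4*g) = g*(g - 5)*(g + 3)*(g + 4)*(g)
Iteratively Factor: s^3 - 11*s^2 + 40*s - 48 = (s - 3)*(s^2 - 8*s + 16) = (s - 4)*(s - 3)*(s - 4)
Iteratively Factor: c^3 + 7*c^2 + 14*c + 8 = (c + 1)*(c^2 + 6*c + 8) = (c + 1)*(c + 2)*(c + 4)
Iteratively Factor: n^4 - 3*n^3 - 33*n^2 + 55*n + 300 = (n - 5)*(n^3 + 2*n^2 - 23*n - 60) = (n - 5)*(n + 3)*(n^2 - n - 20) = (n - 5)*(n + 3)*(n + 4)*(n - 5)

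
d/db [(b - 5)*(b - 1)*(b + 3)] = 3*b^2 - 6*b - 13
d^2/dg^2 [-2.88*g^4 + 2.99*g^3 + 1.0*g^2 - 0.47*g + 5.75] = -34.56*g^2 + 17.94*g + 2.0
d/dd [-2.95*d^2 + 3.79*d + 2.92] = 3.79 - 5.9*d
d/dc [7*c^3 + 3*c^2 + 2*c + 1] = 21*c^2 + 6*c + 2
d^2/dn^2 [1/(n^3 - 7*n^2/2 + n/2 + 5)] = 4*((7 - 6*n)*(2*n^3 - 7*n^2 + n + 10) + (6*n^2 - 14*n + 1)^2)/(2*n^3 - 7*n^2 + n + 10)^3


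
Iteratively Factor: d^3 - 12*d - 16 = (d + 2)*(d^2 - 2*d - 8) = (d - 4)*(d + 2)*(d + 2)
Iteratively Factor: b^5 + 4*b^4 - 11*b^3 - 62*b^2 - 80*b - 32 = (b + 2)*(b^4 + 2*b^3 - 15*b^2 - 32*b - 16) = (b - 4)*(b + 2)*(b^3 + 6*b^2 + 9*b + 4) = (b - 4)*(b + 1)*(b + 2)*(b^2 + 5*b + 4) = (b - 4)*(b + 1)*(b + 2)*(b + 4)*(b + 1)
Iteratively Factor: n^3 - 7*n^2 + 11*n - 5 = (n - 1)*(n^2 - 6*n + 5) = (n - 5)*(n - 1)*(n - 1)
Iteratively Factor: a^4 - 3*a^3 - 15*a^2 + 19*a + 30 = (a + 3)*(a^3 - 6*a^2 + 3*a + 10) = (a - 5)*(a + 3)*(a^2 - a - 2) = (a - 5)*(a + 1)*(a + 3)*(a - 2)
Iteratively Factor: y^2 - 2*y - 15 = (y - 5)*(y + 3)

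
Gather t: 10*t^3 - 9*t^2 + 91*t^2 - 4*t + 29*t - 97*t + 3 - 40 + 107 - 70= 10*t^3 + 82*t^2 - 72*t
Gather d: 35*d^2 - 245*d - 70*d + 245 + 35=35*d^2 - 315*d + 280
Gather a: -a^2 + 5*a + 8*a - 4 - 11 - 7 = -a^2 + 13*a - 22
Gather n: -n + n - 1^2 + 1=0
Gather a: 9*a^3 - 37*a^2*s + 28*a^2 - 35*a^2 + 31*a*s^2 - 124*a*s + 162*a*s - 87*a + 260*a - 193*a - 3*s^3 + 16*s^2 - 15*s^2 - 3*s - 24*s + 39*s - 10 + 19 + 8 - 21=9*a^3 + a^2*(-37*s - 7) + a*(31*s^2 + 38*s - 20) - 3*s^3 + s^2 + 12*s - 4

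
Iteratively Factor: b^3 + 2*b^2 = (b)*(b^2 + 2*b) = b^2*(b + 2)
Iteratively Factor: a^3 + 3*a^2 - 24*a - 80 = (a + 4)*(a^2 - a - 20) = (a + 4)^2*(a - 5)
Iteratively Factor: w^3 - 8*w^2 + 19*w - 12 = (w - 1)*(w^2 - 7*w + 12) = (w - 4)*(w - 1)*(w - 3)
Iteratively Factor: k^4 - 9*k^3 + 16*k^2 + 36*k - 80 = (k - 2)*(k^3 - 7*k^2 + 2*k + 40) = (k - 5)*(k - 2)*(k^2 - 2*k - 8) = (k - 5)*(k - 2)*(k + 2)*(k - 4)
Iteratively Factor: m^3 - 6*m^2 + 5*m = (m - 5)*(m^2 - m) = m*(m - 5)*(m - 1)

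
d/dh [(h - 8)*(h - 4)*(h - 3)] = 3*h^2 - 30*h + 68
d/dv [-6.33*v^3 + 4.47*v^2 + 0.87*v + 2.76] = -18.99*v^2 + 8.94*v + 0.87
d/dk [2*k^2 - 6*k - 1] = 4*k - 6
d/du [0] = 0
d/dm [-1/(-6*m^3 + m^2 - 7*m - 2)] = (-18*m^2 + 2*m - 7)/(6*m^3 - m^2 + 7*m + 2)^2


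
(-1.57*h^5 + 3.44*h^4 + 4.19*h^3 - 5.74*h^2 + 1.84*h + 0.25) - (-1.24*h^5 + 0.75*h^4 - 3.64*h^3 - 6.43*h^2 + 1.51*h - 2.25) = -0.33*h^5 + 2.69*h^4 + 7.83*h^3 + 0.69*h^2 + 0.33*h + 2.5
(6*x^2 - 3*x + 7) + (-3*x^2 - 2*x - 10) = 3*x^2 - 5*x - 3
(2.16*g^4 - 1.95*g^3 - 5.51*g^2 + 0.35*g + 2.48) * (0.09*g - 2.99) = 0.1944*g^5 - 6.6339*g^4 + 5.3346*g^3 + 16.5064*g^2 - 0.8233*g - 7.4152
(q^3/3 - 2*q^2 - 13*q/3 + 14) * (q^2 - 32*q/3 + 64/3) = q^5/3 - 50*q^4/9 + 217*q^3/9 + 158*q^2/9 - 2176*q/9 + 896/3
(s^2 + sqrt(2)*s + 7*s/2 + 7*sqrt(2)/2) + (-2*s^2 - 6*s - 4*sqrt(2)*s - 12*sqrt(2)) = -s^2 - 3*sqrt(2)*s - 5*s/2 - 17*sqrt(2)/2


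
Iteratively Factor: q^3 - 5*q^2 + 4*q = (q - 1)*(q^2 - 4*q) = (q - 4)*(q - 1)*(q)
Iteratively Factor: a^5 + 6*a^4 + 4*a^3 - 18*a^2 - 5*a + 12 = (a + 1)*(a^4 + 5*a^3 - a^2 - 17*a + 12) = (a - 1)*(a + 1)*(a^3 + 6*a^2 + 5*a - 12) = (a - 1)*(a + 1)*(a + 4)*(a^2 + 2*a - 3) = (a - 1)*(a + 1)*(a + 3)*(a + 4)*(a - 1)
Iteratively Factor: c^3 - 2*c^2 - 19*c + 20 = (c - 5)*(c^2 + 3*c - 4) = (c - 5)*(c - 1)*(c + 4)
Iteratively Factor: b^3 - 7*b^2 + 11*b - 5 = (b - 1)*(b^2 - 6*b + 5) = (b - 5)*(b - 1)*(b - 1)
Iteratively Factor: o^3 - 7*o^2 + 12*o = (o - 3)*(o^2 - 4*o) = o*(o - 3)*(o - 4)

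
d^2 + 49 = (d - 7*I)*(d + 7*I)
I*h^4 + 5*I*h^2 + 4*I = (h - 2*I)*(h + I)*(h + 2*I)*(I*h + 1)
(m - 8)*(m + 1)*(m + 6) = m^3 - m^2 - 50*m - 48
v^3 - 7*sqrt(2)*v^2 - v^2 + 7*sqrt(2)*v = v*(v - 1)*(v - 7*sqrt(2))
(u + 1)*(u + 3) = u^2 + 4*u + 3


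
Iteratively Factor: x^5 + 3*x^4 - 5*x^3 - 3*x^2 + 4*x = (x - 1)*(x^4 + 4*x^3 - x^2 - 4*x) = (x - 1)^2*(x^3 + 5*x^2 + 4*x) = (x - 1)^2*(x + 1)*(x^2 + 4*x) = x*(x - 1)^2*(x + 1)*(x + 4)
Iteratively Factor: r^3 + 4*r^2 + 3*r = (r)*(r^2 + 4*r + 3) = r*(r + 1)*(r + 3)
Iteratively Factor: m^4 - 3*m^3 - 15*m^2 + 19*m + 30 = (m - 2)*(m^3 - m^2 - 17*m - 15) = (m - 2)*(m + 3)*(m^2 - 4*m - 5) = (m - 5)*(m - 2)*(m + 3)*(m + 1)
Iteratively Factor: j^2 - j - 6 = (j + 2)*(j - 3)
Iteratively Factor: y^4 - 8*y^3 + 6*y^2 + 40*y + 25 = (y + 1)*(y^3 - 9*y^2 + 15*y + 25) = (y - 5)*(y + 1)*(y^2 - 4*y - 5) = (y - 5)^2*(y + 1)*(y + 1)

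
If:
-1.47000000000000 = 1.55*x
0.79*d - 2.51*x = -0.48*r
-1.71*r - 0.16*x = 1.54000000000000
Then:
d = -2.52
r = -0.81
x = -0.95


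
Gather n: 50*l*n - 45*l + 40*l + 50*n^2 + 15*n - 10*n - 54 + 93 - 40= -5*l + 50*n^2 + n*(50*l + 5) - 1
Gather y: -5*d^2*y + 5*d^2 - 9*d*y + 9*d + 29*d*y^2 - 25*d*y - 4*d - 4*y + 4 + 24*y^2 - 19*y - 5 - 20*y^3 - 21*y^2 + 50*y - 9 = 5*d^2 + 5*d - 20*y^3 + y^2*(29*d + 3) + y*(-5*d^2 - 34*d + 27) - 10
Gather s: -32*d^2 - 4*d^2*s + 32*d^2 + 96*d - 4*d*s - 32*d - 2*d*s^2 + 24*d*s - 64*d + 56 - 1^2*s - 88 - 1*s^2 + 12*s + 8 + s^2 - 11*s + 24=-2*d*s^2 + s*(-4*d^2 + 20*d)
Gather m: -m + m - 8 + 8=0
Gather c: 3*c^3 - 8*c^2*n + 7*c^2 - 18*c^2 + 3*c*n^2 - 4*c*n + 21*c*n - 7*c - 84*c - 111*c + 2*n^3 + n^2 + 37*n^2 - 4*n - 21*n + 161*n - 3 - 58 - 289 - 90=3*c^3 + c^2*(-8*n - 11) + c*(3*n^2 + 17*n - 202) + 2*n^3 + 38*n^2 + 136*n - 440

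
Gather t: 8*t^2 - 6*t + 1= 8*t^2 - 6*t + 1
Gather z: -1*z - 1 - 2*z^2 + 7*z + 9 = -2*z^2 + 6*z + 8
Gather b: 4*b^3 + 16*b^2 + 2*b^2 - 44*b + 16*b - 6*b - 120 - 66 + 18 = 4*b^3 + 18*b^2 - 34*b - 168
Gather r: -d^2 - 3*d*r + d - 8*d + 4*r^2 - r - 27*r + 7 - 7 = -d^2 - 7*d + 4*r^2 + r*(-3*d - 28)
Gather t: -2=-2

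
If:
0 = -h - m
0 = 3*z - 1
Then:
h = -m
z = 1/3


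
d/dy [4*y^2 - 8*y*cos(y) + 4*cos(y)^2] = 8*y*sin(y) + 8*y - 4*sin(2*y) - 8*cos(y)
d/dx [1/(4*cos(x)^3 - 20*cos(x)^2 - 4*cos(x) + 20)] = (3*cos(x)^2 - 10*cos(x) - 1)/(4*(cos(x) - 5)^2*sin(x)^3)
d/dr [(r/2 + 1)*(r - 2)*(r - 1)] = 3*r^2/2 - r - 2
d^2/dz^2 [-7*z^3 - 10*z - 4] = -42*z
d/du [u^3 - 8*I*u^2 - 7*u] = 3*u^2 - 16*I*u - 7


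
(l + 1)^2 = l^2 + 2*l + 1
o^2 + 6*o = o*(o + 6)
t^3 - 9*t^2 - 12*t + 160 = (t - 8)*(t - 5)*(t + 4)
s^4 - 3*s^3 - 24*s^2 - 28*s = s*(s - 7)*(s + 2)^2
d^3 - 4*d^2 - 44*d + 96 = (d - 8)*(d - 2)*(d + 6)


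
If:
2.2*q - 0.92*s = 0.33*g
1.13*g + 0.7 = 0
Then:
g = -0.62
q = 0.418181818181818*s - 0.0929203539823009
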